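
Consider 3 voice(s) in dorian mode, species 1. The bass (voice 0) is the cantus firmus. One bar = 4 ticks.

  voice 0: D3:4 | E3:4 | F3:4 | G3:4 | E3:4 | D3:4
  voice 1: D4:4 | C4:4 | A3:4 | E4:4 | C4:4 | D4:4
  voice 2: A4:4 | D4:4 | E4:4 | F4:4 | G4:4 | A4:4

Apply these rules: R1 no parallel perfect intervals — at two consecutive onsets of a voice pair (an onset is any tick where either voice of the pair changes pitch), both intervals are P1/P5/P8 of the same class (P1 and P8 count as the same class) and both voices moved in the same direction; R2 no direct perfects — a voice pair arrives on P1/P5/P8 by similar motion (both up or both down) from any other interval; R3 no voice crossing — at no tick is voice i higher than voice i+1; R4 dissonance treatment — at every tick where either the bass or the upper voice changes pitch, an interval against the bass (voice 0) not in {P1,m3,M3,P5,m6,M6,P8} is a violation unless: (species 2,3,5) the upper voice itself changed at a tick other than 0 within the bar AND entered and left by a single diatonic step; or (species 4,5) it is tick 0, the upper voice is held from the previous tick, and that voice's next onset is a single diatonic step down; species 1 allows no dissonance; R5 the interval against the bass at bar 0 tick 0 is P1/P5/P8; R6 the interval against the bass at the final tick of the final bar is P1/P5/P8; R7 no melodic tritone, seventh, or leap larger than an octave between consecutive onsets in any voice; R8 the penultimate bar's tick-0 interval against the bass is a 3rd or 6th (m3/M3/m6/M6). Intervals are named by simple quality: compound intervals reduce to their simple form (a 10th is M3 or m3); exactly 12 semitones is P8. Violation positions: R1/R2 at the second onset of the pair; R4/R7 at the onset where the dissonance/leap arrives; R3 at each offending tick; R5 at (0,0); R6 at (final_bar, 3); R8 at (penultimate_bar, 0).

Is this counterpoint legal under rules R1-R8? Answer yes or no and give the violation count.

No (4 violations)

bar 0: v0=D3 v1=D4 v2=A4 (P5)
bar 1: v0=E3 v1=C4 v2=D4 (m7)
bar 2: v0=F3 v1=A3 v2=E4 (M7)
bar 3: v0=G3 v1=E4 v2=F4 (m7)
bar 4: v0=E3 v1=C4 v2=G4 (m3)
bar 5: v0=D3 v1=D4 v2=A4 (P5)
  R4 @ bar1.0: E3/D4 m7 untreated
  R4 @ bar2.0: F3/E4 M7 untreated
  R4 @ bar3.0: G3/F4 m7 untreated
  R1 @ bar5.0: C4/G4 P5 -> D4/A4 P5 similar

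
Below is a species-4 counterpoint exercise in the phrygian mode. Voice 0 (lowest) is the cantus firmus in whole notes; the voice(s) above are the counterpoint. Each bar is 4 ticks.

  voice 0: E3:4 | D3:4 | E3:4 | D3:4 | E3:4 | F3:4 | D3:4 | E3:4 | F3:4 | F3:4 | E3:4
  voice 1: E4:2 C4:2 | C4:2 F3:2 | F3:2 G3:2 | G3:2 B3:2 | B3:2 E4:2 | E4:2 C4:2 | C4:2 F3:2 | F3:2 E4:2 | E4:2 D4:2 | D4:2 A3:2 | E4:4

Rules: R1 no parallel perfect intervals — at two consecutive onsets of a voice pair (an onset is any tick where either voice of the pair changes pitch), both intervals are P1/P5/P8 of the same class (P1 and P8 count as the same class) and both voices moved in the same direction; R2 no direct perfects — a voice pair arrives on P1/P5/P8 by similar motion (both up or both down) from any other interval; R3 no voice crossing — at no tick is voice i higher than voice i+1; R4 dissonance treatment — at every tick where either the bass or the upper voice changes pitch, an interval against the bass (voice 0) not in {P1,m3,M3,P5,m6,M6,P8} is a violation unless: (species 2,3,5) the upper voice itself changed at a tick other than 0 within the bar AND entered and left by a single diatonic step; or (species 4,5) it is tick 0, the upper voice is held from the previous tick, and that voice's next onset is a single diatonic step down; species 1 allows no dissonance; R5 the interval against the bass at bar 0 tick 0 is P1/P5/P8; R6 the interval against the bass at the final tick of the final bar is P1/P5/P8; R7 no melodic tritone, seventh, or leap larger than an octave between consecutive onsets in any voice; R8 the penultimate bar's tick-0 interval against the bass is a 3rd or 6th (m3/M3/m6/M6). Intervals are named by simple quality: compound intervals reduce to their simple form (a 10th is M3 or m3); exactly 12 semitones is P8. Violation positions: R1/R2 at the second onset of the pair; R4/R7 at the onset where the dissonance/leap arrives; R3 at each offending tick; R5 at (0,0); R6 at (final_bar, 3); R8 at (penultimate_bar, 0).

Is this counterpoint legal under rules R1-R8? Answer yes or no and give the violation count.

bar 0: v0=E3 v1=E4 (P8)
bar 1: v0=D3 v1=C4 (m7)
bar 2: v0=E3 v1=F3 (m2)
bar 3: v0=D3 v1=G3 (P4)
bar 4: v0=E3 v1=B3 (P5)
bar 5: v0=F3 v1=E4 (M7)
bar 6: v0=D3 v1=C4 (m7)
bar 7: v0=E3 v1=F3 (m2)
bar 8: v0=F3 v1=E4 (M7)
bar 9: v0=F3 v1=D4 (M6)
bar 10: v0=E3 v1=E4 (P8)
  R4 @ bar1.0: D3/C4 m7 untreated
  R4 @ bar2.0: E3/F3 m2 untreated
  R4 @ bar3.0: D3/G3 P4 untreated
  R4 @ bar5.0: F3/E4 M7 untreated
  R4 @ bar6.0: D3/C4 m7 untreated
  R4 @ bar7.0: E3/F3 m2 untreated
  R7 @ bar7.2: F3->E4 leap 11st

No (7 violations)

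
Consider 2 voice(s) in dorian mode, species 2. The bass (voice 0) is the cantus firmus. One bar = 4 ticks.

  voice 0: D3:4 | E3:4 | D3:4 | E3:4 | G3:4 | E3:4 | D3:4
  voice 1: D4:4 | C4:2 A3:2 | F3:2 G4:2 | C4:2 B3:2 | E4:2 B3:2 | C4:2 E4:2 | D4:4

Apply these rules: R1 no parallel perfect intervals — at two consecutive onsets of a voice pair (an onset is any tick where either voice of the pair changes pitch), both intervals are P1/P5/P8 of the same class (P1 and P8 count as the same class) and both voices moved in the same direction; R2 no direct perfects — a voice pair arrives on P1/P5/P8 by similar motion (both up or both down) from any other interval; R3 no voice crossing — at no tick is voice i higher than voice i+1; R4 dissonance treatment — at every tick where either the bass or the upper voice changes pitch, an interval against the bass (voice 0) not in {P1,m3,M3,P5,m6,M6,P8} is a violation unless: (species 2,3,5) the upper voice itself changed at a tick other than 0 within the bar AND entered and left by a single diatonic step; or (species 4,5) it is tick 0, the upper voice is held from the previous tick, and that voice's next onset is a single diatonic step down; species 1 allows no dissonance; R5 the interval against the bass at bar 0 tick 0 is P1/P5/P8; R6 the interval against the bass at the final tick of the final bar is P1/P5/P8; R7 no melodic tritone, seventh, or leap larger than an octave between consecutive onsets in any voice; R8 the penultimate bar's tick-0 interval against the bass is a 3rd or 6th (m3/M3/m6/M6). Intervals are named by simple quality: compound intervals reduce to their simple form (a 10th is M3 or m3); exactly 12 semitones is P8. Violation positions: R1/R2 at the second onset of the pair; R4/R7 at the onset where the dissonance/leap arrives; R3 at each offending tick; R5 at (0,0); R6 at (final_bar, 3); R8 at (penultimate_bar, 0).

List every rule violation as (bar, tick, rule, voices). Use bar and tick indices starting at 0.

(1, 2, R4, (0, 1))
(2, 2, R4, (0, 1))
(2, 2, R7, (1,))
(6, 0, R1, (0, 1))

bar 0: v0=D3 v1=D4 downbeat P8
bar 1: v0=E3 v1=C4 downbeat m6
bar 2: v0=D3 v1=F3 downbeat m3
bar 3: v0=E3 v1=C4 downbeat m6
bar 4: v0=G3 v1=E4 downbeat M6
bar 5: v0=E3 v1=C4 downbeat m6
bar 6: v0=D3 v1=D4 downbeat P8
  -> R4 @ bar 1 tick 2 v(0, 1): E3/A3 P4 untreated
  -> R4 @ bar 2 tick 2 v(0, 1): D3/G4 P4 untreated
  -> R7 @ bar 2 tick 2 v(1,): F3->G4 leap 14st
  -> R1 @ bar 6 tick 0 v(0, 1): E3/E4 P8 -> D3/D4 P8 similar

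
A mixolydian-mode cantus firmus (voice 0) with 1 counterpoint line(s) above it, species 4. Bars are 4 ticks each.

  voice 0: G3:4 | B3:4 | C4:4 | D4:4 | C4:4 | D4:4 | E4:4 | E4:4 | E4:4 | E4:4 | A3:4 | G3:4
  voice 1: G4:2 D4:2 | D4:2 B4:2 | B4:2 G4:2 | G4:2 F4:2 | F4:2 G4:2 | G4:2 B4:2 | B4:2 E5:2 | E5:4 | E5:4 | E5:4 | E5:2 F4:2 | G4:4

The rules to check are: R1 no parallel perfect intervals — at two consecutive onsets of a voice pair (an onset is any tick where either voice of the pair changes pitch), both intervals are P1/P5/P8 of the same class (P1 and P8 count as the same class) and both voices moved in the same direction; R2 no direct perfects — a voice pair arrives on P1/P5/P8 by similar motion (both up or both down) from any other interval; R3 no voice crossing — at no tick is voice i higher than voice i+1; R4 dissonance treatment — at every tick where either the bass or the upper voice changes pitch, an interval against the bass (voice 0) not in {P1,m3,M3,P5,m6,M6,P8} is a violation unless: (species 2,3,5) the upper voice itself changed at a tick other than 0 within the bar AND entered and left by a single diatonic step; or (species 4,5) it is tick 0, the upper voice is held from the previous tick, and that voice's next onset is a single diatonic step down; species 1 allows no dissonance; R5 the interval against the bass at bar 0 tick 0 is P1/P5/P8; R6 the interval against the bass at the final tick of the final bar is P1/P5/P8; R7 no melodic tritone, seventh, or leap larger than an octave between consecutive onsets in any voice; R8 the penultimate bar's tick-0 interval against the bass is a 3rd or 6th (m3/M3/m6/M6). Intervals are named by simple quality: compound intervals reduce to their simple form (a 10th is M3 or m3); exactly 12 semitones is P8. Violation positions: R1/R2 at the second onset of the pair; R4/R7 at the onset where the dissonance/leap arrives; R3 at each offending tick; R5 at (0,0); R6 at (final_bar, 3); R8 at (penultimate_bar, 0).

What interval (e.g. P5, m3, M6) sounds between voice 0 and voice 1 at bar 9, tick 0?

P8

voice 0=E4 voice 1=E5 -> P8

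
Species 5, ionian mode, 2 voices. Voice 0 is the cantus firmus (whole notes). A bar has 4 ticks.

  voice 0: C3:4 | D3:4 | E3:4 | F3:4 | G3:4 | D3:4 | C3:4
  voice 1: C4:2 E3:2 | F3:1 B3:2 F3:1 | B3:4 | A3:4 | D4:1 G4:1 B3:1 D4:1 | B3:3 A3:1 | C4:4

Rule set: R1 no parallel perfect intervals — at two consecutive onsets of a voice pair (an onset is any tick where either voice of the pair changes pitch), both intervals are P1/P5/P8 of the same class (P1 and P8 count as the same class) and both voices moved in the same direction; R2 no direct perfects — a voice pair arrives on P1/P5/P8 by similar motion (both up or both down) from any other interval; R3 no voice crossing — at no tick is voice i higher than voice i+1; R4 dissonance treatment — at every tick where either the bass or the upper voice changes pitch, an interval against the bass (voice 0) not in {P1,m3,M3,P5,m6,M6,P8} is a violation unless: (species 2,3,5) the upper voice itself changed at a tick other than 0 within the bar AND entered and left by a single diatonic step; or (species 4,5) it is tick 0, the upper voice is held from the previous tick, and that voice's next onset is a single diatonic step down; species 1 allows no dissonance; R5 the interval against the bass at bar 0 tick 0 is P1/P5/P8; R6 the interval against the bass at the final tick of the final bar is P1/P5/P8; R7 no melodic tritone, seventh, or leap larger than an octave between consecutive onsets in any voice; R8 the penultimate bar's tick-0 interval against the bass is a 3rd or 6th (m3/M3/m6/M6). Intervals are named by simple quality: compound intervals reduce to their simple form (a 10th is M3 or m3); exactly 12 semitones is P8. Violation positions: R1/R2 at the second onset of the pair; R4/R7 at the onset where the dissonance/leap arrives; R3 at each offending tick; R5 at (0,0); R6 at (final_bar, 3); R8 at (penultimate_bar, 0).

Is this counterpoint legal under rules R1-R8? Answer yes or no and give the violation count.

bar 0: v0=C3 v1=C4 (P8)
bar 1: v0=D3 v1=F3 (m3)
bar 2: v0=E3 v1=B3 (P5)
bar 3: v0=F3 v1=A3 (M3)
bar 4: v0=G3 v1=D4 (P5)
bar 5: v0=D3 v1=B3 (M6)
bar 6: v0=C3 v1=C4 (P8)
  R7 @ bar1.1: F3->B3 leap 6st
  R7 @ bar1.3: B3->F3 leap 6st
  R2 @ bar2.0: D3/F3 m3 -> E3/B3 P5 similar
  R7 @ bar2.0: F3->B3 leap 6st
  R2 @ bar4.0: F3/A3 M3 -> G3/D4 P5 similar

No (5 violations)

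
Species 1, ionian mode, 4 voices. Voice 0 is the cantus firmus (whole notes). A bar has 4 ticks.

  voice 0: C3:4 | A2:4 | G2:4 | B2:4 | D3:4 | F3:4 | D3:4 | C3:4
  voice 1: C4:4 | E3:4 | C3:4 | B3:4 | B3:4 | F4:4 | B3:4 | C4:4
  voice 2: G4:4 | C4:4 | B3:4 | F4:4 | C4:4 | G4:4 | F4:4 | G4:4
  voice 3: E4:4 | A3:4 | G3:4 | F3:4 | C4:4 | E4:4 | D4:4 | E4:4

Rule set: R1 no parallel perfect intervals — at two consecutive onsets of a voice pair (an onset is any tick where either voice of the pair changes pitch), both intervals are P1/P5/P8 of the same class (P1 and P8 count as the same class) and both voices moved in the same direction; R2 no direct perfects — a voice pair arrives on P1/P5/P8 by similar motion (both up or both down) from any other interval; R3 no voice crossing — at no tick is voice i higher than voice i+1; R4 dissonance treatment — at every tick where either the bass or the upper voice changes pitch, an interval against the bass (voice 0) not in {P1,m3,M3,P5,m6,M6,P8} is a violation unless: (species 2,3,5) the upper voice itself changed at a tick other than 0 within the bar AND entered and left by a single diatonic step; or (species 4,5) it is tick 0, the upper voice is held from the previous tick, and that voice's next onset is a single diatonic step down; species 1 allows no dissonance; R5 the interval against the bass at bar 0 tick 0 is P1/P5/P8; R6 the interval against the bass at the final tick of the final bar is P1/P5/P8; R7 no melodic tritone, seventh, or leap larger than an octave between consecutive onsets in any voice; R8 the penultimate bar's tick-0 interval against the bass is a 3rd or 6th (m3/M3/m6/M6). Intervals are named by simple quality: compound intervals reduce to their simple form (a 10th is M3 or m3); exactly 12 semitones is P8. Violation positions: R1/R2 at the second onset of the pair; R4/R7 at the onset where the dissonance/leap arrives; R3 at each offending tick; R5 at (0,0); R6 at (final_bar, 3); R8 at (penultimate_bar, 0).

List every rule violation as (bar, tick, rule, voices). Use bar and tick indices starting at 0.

bar 0: v0=C3 v1=C4 v2=G4 v3=E4 downbeat M3
bar 1: v0=A2 v1=E3 v2=C4 v3=A3 downbeat P8
bar 2: v0=G2 v1=C3 v2=B3 v3=G3 downbeat P8
bar 3: v0=B2 v1=B3 v2=F4 v3=F3 downbeat TT
bar 4: v0=D3 v1=B3 v2=C4 v3=C4 downbeat m7
bar 5: v0=F3 v1=F4 v2=G4 v3=E4 downbeat M7
bar 6: v0=D3 v1=B3 v2=F4 v3=D4 downbeat P8
bar 7: v0=C3 v1=C4 v2=G4 v3=E4 downbeat M3
  -> R3 @ bar 0 tick 0 v(2, 3): G4 above E4
  -> R5 @ bar 0 tick 0 v(0, 3): opens on M3
  -> R3 @ bar 0 tick 1 v(2, 3): G4 above E4
  -> R3 @ bar 0 tick 2 v(2, 3): G4 above E4
  -> R3 @ bar 0 tick 3 v(2, 3): G4 above E4
  -> R2 @ bar 1 tick 0 v(0, 1): C3/C4 P8 -> A2/E3 P5 similar
  -> R2 @ bar 1 tick 0 v(0, 3): C3/E4 M3 -> A2/A3 P8 similar
  -> R3 @ bar 1 tick 0 v(2, 3): C4 above A3
  -> R3 @ bar 1 tick 1 v(2, 3): C4 above A3
  -> R3 @ bar 1 tick 2 v(2, 3): C4 above A3
  -> R3 @ bar 1 tick 3 v(2, 3): C4 above A3
  -> R1 @ bar 2 tick 0 v(0, 3): A2/A3 P8 -> G2/G3 P8 similar
  -> R2 @ bar 2 tick 0 v(1, 3): E3/A3 P4 -> C3/G3 P5 similar
  -> R3 @ bar 2 tick 0 v(2, 3): B3 above G3
  -> R4 @ bar 2 tick 0 v(0, 1): G2/C3 P4 untreated
  -> R3 @ bar 2 tick 1 v(2, 3): B3 above G3
  -> R3 @ bar 2 tick 2 v(2, 3): B3 above G3
  -> R3 @ bar 2 tick 3 v(2, 3): B3 above G3
  -> R2 @ bar 3 tick 0 v(0, 1): G2/C3 P4 -> B2/B3 P8 similar
  -> R3 @ bar 3 tick 0 v(2, 3): F4 above F3
  -> R4 @ bar 3 tick 0 v(0, 2): B2/F4 TT untreated
  -> R4 @ bar 3 tick 0 v(0, 3): B2/F3 TT untreated
  -> R7 @ bar 3 tick 0 v(1,): C3->B3 leap 11st
  -> R7 @ bar 3 tick 0 v(2,): B3->F4 leap 6st
  -> R3 @ bar 3 tick 1 v(2, 3): F4 above F3
  -> R3 @ bar 3 tick 2 v(2, 3): F4 above F3
  -> R3 @ bar 3 tick 3 v(2, 3): F4 above F3
  -> R4 @ bar 4 tick 0 v(0, 2): D3/C4 m7 untreated
  -> R4 @ bar 4 tick 0 v(0, 3): D3/C4 m7 untreated
  -> R2 @ bar 5 tick 0 v(0, 1): D3/B3 M6 -> F3/F4 P8 similar
  -> R3 @ bar 5 tick 0 v(2, 3): G4 above E4
  -> R4 @ bar 5 tick 0 v(0, 2): F3/G4 M2 untreated
  -> R4 @ bar 5 tick 0 v(0, 3): F3/E4 M7 untreated
  -> R7 @ bar 5 tick 0 v(1,): B3->F4 leap 6st
  -> R3 @ bar 5 tick 1 v(2, 3): G4 above E4
  -> R3 @ bar 5 tick 2 v(2, 3): G4 above E4
  -> R3 @ bar 5 tick 3 v(2, 3): G4 above E4
  -> R2 @ bar 6 tick 0 v(0, 3): F3/E4 M7 -> D3/D4 P8 similar
  -> R3 @ bar 6 tick 0 v(2, 3): F4 above D4
  -> R7 @ bar 6 tick 0 v(1,): F4->B3 leap 6st
  -> R8 @ bar 6 tick 0 v(0, 3): penult P8 not 3rd/6th
  -> R3 @ bar 6 tick 1 v(2, 3): F4 above D4
  -> R3 @ bar 6 tick 2 v(2, 3): F4 above D4
  -> R3 @ bar 6 tick 3 v(2, 3): F4 above D4
  -> R2 @ bar 7 tick 0 v(1, 2): B3/F4 TT -> C4/G4 P5 similar
  -> R3 @ bar 7 tick 0 v(2, 3): G4 above E4
  -> R3 @ bar 7 tick 1 v(2, 3): G4 above E4
  -> R3 @ bar 7 tick 2 v(2, 3): G4 above E4
  -> R3 @ bar 7 tick 3 v(2, 3): G4 above E4
  -> R6 @ bar 7 tick 3 v(0, 3): closes on M3

(0, 0, R3, (2, 3))
(0, 0, R5, (0, 3))
(0, 1, R3, (2, 3))
(0, 2, R3, (2, 3))
(0, 3, R3, (2, 3))
(1, 0, R2, (0, 1))
(1, 0, R2, (0, 3))
(1, 0, R3, (2, 3))
(1, 1, R3, (2, 3))
(1, 2, R3, (2, 3))
(1, 3, R3, (2, 3))
(2, 0, R1, (0, 3))
(2, 0, R2, (1, 3))
(2, 0, R3, (2, 3))
(2, 0, R4, (0, 1))
(2, 1, R3, (2, 3))
(2, 2, R3, (2, 3))
(2, 3, R3, (2, 3))
(3, 0, R2, (0, 1))
(3, 0, R3, (2, 3))
(3, 0, R4, (0, 2))
(3, 0, R4, (0, 3))
(3, 0, R7, (1,))
(3, 0, R7, (2,))
(3, 1, R3, (2, 3))
(3, 2, R3, (2, 3))
(3, 3, R3, (2, 3))
(4, 0, R4, (0, 2))
(4, 0, R4, (0, 3))
(5, 0, R2, (0, 1))
(5, 0, R3, (2, 3))
(5, 0, R4, (0, 2))
(5, 0, R4, (0, 3))
(5, 0, R7, (1,))
(5, 1, R3, (2, 3))
(5, 2, R3, (2, 3))
(5, 3, R3, (2, 3))
(6, 0, R2, (0, 3))
(6, 0, R3, (2, 3))
(6, 0, R7, (1,))
(6, 0, R8, (0, 3))
(6, 1, R3, (2, 3))
(6, 2, R3, (2, 3))
(6, 3, R3, (2, 3))
(7, 0, R2, (1, 2))
(7, 0, R3, (2, 3))
(7, 1, R3, (2, 3))
(7, 2, R3, (2, 3))
(7, 3, R3, (2, 3))
(7, 3, R6, (0, 3))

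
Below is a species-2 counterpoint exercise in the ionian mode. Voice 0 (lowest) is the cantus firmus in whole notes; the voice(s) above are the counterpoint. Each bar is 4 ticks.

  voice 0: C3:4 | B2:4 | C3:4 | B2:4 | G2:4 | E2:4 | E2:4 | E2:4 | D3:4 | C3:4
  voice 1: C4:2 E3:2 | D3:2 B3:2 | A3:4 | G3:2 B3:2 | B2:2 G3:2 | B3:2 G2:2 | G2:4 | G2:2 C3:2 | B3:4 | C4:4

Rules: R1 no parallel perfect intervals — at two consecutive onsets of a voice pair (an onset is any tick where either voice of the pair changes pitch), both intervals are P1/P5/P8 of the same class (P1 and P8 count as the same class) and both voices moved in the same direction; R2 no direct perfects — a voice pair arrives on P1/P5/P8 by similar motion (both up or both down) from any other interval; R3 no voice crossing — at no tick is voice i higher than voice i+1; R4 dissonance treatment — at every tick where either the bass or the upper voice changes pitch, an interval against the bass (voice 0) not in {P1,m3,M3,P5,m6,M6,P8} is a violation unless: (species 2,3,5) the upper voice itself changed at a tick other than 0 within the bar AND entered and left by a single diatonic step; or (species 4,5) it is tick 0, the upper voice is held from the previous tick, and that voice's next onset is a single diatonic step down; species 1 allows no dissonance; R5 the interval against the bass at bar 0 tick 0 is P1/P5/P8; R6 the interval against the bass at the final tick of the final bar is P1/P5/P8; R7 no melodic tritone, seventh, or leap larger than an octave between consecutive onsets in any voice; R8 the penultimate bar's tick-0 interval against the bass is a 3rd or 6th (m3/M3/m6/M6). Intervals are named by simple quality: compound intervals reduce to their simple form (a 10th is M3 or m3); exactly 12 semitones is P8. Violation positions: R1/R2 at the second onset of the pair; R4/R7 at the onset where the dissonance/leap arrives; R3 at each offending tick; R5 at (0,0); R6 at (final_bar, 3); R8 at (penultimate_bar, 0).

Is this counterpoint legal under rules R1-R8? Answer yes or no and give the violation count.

bar 0: v0=C3 v1=C4 (P8)
bar 1: v0=B2 v1=D3 (m3)
bar 2: v0=C3 v1=A3 (M6)
bar 3: v0=B2 v1=G3 (m6)
bar 4: v0=G2 v1=B2 (M3)
bar 5: v0=E2 v1=B3 (P5)
bar 6: v0=E2 v1=G2 (m3)
bar 7: v0=E2 v1=G2 (m3)
bar 8: v0=D3 v1=B3 (M6)
bar 9: v0=C3 v1=C4 (P8)
  R7 @ bar5.2: B3->G2 leap 16st
  R7 @ bar8.0: E2->D3 leap 10st
  R7 @ bar8.0: C3->B3 leap 11st

No (3 violations)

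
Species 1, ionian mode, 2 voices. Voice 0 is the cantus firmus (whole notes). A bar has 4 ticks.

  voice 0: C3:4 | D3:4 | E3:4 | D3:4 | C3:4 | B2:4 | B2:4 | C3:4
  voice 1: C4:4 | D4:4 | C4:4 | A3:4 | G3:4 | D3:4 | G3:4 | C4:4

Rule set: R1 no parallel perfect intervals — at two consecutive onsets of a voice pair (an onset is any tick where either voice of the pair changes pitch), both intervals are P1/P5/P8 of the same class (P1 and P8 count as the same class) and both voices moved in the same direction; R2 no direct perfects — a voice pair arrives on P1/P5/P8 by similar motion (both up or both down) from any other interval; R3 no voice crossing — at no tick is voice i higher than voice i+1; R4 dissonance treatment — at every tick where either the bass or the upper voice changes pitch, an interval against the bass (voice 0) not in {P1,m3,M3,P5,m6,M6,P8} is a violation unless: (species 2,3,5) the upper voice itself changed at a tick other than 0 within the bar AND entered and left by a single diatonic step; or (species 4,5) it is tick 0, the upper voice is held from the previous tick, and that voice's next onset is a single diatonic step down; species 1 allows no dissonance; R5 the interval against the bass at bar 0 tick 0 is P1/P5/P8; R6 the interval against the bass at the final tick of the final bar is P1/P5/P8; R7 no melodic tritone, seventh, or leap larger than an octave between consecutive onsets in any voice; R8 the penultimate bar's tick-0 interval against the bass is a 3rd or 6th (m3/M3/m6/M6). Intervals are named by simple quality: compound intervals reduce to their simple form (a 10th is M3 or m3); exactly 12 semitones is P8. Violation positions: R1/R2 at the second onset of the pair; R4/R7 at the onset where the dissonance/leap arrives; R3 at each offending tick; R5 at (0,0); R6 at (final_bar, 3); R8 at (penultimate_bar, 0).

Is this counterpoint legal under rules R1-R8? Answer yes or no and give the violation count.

No (4 violations)

bar 0: v0=C3 v1=C4 (P8)
bar 1: v0=D3 v1=D4 (P8)
bar 2: v0=E3 v1=C4 (m6)
bar 3: v0=D3 v1=A3 (P5)
bar 4: v0=C3 v1=G3 (P5)
bar 5: v0=B2 v1=D3 (m3)
bar 6: v0=B2 v1=G3 (m6)
bar 7: v0=C3 v1=C4 (P8)
  R1 @ bar1.0: C3/C4 P8 -> D3/D4 P8 similar
  R2 @ bar3.0: E3/C4 m6 -> D3/A3 P5 similar
  R1 @ bar4.0: D3/A3 P5 -> C3/G3 P5 similar
  R2 @ bar7.0: B2/G3 m6 -> C3/C4 P8 similar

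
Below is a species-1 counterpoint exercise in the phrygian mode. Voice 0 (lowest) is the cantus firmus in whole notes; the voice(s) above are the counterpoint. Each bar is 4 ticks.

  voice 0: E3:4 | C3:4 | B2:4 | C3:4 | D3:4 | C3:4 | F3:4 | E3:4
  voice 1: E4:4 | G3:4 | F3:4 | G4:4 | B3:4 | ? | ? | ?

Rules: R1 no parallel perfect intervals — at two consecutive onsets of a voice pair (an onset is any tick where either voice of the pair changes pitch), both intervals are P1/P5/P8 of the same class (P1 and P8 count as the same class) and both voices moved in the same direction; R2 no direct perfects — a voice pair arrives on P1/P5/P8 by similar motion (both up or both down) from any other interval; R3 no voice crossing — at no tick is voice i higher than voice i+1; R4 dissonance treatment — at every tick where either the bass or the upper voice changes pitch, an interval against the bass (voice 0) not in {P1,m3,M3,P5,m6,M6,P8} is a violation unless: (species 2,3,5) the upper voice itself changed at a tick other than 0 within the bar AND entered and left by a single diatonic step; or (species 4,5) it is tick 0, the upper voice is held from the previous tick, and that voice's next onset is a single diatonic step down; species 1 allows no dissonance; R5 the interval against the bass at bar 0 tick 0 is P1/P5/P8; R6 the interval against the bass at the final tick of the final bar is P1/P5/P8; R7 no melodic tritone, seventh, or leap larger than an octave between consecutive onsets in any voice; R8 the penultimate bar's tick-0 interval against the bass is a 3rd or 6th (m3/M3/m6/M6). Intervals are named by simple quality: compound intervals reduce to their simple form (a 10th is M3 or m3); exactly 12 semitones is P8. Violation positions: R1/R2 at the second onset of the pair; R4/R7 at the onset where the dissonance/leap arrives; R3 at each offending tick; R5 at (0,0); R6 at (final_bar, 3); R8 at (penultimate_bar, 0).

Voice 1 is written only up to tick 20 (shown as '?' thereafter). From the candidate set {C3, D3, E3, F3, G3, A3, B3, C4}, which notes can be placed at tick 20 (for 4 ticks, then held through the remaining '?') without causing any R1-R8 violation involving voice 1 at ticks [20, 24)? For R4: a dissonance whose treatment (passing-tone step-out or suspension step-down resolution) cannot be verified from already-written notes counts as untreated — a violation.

{A3, C4, E3}

C3: violates R2,R7
D3: violates R4
E3: legal
F3: violates R4,R7
G3: violates R2
A3: legal
B3: violates R4
C4: legal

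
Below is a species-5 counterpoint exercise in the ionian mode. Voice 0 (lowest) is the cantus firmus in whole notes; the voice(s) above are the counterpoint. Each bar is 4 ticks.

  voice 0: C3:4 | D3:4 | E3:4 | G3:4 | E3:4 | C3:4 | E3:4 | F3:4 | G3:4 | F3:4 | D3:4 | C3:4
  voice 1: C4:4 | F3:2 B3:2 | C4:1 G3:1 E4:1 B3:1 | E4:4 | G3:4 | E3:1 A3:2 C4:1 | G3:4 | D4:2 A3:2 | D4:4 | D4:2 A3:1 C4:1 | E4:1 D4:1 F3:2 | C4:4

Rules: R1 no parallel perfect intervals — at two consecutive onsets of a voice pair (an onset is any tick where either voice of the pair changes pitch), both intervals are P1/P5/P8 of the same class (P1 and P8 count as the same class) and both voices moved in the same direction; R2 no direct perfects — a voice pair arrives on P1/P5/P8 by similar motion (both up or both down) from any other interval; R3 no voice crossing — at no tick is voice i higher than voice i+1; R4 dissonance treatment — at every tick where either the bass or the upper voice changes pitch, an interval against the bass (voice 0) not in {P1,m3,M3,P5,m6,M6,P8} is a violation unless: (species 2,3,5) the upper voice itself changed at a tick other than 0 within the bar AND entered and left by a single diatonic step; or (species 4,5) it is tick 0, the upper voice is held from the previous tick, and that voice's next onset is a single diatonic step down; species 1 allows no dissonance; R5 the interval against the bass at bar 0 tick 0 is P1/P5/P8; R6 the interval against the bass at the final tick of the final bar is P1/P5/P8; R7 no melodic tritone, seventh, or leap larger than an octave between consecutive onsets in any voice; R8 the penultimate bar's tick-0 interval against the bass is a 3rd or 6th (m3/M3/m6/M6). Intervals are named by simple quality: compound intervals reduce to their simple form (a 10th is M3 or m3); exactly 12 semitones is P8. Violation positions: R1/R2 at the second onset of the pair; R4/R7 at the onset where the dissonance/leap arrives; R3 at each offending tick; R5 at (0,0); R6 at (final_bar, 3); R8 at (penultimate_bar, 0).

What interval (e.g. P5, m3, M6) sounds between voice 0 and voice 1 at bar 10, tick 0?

voice 0=D3 voice 1=E4 -> M2

M2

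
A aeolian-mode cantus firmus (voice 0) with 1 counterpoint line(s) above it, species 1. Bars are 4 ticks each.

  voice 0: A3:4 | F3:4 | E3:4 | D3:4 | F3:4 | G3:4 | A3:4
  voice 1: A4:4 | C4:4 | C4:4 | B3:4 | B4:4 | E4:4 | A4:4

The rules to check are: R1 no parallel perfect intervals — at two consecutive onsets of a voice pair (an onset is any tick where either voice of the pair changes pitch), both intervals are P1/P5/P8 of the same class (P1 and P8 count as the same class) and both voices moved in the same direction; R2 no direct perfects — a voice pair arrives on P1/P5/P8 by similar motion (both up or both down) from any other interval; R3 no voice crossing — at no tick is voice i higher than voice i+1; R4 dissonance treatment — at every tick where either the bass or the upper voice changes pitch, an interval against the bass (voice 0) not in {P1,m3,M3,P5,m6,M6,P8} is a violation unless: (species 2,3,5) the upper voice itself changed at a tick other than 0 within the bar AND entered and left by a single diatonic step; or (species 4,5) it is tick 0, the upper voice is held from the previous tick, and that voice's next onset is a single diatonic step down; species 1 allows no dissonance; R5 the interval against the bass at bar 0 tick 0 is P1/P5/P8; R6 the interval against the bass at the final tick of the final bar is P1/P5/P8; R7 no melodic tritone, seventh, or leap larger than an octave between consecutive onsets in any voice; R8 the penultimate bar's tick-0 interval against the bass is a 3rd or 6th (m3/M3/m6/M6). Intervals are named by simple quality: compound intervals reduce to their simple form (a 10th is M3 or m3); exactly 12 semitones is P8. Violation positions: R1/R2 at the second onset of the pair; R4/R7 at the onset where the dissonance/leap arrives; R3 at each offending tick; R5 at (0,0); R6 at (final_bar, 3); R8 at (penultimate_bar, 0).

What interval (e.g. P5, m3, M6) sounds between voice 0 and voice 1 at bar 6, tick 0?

P8

voice 0=A3 voice 1=A4 -> P8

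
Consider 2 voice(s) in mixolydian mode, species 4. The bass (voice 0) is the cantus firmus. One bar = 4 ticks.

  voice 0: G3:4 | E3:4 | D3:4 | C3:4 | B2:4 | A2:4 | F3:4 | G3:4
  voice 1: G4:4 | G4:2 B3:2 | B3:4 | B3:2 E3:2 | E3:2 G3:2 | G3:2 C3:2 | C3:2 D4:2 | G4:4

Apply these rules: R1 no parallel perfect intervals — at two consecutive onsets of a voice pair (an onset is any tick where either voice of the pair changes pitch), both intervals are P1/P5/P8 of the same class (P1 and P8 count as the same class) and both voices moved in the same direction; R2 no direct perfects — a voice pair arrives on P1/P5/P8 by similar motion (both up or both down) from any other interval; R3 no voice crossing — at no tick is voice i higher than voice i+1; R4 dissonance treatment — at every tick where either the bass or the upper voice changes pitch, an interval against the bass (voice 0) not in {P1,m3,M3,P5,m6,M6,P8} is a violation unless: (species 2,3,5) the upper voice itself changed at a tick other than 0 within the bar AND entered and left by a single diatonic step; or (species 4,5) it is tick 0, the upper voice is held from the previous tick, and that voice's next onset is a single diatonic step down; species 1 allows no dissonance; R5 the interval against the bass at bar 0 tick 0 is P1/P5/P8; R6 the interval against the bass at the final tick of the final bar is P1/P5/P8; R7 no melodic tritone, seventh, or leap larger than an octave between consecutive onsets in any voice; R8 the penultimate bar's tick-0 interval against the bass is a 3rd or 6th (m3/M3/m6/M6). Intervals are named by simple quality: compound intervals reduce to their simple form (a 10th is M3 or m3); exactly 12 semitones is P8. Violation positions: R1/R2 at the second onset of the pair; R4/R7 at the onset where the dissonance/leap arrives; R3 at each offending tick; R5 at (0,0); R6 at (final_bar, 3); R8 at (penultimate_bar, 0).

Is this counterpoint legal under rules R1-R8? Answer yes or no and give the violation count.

bar 0: v0=G3 v1=G4 (P8)
bar 1: v0=E3 v1=G4 (m3)
bar 2: v0=D3 v1=B3 (M6)
bar 3: v0=C3 v1=B3 (M7)
bar 4: v0=B2 v1=E3 (P4)
bar 5: v0=A2 v1=G3 (m7)
bar 6: v0=F3 v1=C3 (P4)
bar 7: v0=G3 v1=G4 (P8)
  R4 @ bar3.0: C3/B3 M7 untreated
  R4 @ bar4.0: B2/E3 P4 untreated
  R4 @ bar5.0: A2/G3 m7 untreated
  R3 @ bar6.0: F3 above C3
  R4 @ bar6.0: F3/C3 P4 untreated
  R8 @ bar6.0: penult P4 not 3rd/6th
  R3 @ bar6.1: F3 above C3
  R7 @ bar6.2: C3->D4 leap 14st
  R2 @ bar7.0: F3/D4 M6 -> G3/G4 P8 similar

No (9 violations)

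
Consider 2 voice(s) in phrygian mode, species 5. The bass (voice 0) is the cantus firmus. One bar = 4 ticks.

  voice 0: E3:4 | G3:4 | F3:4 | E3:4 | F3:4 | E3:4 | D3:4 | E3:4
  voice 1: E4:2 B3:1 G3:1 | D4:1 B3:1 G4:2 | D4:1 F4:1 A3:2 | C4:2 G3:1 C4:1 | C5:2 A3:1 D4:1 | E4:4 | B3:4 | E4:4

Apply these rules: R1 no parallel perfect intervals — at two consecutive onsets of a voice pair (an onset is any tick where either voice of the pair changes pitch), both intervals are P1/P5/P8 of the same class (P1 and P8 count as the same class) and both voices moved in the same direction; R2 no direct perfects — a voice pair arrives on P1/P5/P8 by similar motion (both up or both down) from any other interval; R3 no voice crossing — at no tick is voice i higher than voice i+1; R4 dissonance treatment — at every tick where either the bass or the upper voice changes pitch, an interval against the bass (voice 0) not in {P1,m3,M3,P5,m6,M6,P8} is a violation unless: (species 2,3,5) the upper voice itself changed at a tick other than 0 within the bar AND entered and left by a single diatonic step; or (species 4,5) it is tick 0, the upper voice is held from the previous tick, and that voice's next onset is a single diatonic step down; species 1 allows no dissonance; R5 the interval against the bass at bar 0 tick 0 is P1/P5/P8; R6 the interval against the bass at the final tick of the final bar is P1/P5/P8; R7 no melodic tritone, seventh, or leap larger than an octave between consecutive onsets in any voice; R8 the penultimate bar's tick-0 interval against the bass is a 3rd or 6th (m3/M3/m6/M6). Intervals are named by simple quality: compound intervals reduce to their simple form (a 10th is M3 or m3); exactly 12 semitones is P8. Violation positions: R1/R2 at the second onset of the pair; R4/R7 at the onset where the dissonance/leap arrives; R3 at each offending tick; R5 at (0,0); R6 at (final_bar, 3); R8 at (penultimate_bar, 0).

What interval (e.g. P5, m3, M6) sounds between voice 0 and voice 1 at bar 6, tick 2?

voice 0=D3 voice 1=B3 -> M6

M6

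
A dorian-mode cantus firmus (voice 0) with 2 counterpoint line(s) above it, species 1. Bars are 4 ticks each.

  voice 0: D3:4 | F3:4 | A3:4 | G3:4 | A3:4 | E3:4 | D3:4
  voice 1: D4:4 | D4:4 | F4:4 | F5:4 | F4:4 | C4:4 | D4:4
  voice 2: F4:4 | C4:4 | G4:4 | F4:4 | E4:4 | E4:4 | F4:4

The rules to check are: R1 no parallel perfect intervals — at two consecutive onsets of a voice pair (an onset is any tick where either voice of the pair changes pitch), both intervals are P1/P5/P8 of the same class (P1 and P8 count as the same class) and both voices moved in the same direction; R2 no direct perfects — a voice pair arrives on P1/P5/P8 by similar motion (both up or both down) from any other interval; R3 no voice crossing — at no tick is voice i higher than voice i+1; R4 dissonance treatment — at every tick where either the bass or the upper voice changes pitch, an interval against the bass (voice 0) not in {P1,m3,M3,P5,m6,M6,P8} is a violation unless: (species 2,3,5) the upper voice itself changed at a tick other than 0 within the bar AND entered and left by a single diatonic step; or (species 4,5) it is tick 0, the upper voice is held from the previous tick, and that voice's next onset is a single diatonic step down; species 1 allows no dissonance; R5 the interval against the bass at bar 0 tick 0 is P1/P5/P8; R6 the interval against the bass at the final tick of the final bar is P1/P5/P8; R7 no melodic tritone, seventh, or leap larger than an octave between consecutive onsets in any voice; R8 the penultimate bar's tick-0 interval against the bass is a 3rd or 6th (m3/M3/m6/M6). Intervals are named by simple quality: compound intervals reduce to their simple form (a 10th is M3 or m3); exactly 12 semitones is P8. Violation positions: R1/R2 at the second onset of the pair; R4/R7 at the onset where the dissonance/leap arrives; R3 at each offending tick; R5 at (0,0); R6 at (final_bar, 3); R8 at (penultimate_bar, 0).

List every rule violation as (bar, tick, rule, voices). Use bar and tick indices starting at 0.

(0, 0, R5, (0, 2))
(1, 0, R3, (1, 2))
(1, 1, R3, (1, 2))
(1, 2, R3, (1, 2))
(1, 3, R3, (1, 2))
(2, 0, R4, (0, 2))
(3, 0, R3, (1, 2))
(3, 0, R4, (0, 1))
(3, 0, R4, (0, 2))
(3, 1, R3, (1, 2))
(3, 2, R3, (1, 2))
(3, 3, R3, (1, 2))
(4, 0, R3, (1, 2))
(4, 1, R3, (1, 2))
(4, 2, R3, (1, 2))
(4, 3, R3, (1, 2))
(5, 0, R8, (0, 2))
(6, 3, R6, (0, 2))

bar 0: v0=D3 v1=D4 v2=F4 downbeat m3
bar 1: v0=F3 v1=D4 v2=C4 downbeat P5
bar 2: v0=A3 v1=F4 v2=G4 downbeat m7
bar 3: v0=G3 v1=F5 v2=F4 downbeat m7
bar 4: v0=A3 v1=F4 v2=E4 downbeat P5
bar 5: v0=E3 v1=C4 v2=E4 downbeat P8
bar 6: v0=D3 v1=D4 v2=F4 downbeat m3
  -> R5 @ bar 0 tick 0 v(0, 2): opens on m3
  -> R3 @ bar 1 tick 0 v(1, 2): D4 above C4
  -> R3 @ bar 1 tick 1 v(1, 2): D4 above C4
  -> R3 @ bar 1 tick 2 v(1, 2): D4 above C4
  -> R3 @ bar 1 tick 3 v(1, 2): D4 above C4
  -> R4 @ bar 2 tick 0 v(0, 2): A3/G4 m7 untreated
  -> R3 @ bar 3 tick 0 v(1, 2): F5 above F4
  -> R4 @ bar 3 tick 0 v(0, 1): G3/F5 m7 untreated
  -> R4 @ bar 3 tick 0 v(0, 2): G3/F4 m7 untreated
  -> R3 @ bar 3 tick 1 v(1, 2): F5 above F4
  -> R3 @ bar 3 tick 2 v(1, 2): F5 above F4
  -> R3 @ bar 3 tick 3 v(1, 2): F5 above F4
  -> R3 @ bar 4 tick 0 v(1, 2): F4 above E4
  -> R3 @ bar 4 tick 1 v(1, 2): F4 above E4
  -> R3 @ bar 4 tick 2 v(1, 2): F4 above E4
  -> R3 @ bar 4 tick 3 v(1, 2): F4 above E4
  -> R8 @ bar 5 tick 0 v(0, 2): penult P8 not 3rd/6th
  -> R6 @ bar 6 tick 3 v(0, 2): closes on m3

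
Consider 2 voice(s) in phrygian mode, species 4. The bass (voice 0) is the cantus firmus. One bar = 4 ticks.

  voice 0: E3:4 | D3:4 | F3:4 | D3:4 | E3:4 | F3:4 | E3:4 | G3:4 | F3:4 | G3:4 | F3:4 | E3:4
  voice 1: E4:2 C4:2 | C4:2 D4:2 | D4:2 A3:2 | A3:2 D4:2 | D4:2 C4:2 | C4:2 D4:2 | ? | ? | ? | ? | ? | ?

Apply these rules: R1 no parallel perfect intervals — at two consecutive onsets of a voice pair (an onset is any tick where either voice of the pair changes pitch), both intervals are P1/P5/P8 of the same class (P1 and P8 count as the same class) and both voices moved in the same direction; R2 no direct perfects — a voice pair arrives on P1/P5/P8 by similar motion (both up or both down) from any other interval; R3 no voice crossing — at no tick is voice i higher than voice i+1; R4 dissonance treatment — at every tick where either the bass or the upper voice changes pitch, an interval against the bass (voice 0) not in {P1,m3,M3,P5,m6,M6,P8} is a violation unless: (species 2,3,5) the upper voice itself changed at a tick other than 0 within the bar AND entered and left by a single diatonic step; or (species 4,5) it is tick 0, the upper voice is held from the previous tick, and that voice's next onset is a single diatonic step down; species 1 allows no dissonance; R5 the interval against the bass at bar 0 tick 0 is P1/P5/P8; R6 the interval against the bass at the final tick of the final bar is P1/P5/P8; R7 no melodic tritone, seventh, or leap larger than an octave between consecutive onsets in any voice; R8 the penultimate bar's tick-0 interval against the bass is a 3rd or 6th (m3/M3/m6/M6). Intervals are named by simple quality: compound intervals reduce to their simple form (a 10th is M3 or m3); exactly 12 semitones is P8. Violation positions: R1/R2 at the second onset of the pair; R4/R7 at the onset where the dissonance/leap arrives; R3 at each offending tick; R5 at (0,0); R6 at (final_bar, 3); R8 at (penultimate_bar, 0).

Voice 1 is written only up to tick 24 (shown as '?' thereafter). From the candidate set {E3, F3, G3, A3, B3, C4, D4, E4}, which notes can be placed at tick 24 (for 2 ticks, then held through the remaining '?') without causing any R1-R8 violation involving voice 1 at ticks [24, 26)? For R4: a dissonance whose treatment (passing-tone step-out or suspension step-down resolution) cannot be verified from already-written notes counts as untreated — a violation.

E3: violates R2,R7
F3: violates R4
G3: legal
A3: violates R4
B3: violates R2
C4: legal
D4: violates R4
E4: legal

{C4, E4, G3}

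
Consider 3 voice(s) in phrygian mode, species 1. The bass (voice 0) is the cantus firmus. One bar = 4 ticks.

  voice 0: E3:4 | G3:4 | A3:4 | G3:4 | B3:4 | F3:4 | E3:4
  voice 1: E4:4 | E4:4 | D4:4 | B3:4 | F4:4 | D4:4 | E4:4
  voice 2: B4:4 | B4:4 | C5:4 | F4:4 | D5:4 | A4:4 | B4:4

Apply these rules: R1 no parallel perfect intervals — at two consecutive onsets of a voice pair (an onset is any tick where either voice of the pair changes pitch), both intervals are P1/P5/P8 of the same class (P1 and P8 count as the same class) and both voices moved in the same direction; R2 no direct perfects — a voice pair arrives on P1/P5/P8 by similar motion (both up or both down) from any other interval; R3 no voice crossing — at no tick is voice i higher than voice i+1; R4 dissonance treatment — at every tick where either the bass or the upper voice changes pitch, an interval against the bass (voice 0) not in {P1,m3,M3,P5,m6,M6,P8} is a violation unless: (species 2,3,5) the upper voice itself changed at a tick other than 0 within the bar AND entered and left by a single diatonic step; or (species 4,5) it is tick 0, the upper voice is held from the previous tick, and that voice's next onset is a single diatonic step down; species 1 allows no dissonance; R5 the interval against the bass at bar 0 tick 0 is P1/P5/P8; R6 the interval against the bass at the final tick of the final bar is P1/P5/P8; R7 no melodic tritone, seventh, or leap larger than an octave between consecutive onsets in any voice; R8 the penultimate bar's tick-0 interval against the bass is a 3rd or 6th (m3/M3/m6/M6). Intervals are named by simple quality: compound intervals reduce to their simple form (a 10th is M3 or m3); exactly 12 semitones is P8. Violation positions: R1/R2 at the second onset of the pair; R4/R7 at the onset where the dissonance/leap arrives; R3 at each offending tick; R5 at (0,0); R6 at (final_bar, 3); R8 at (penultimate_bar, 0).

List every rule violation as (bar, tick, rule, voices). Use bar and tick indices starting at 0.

bar 0: v0=E3 v1=E4 v2=B4 downbeat P5
bar 1: v0=G3 v1=E4 v2=B4 downbeat M3
bar 2: v0=A3 v1=D4 v2=C5 downbeat m3
bar 3: v0=G3 v1=B3 v2=F4 downbeat m7
bar 4: v0=B3 v1=F4 v2=D5 downbeat m3
bar 5: v0=F3 v1=D4 v2=A4 downbeat M3
bar 6: v0=E3 v1=E4 v2=B4 downbeat P5
  -> R4 @ bar 2 tick 0 v(0, 1): A3/D4 P4 untreated
  -> R4 @ bar 3 tick 0 v(0, 2): G3/F4 m7 untreated
  -> R4 @ bar 4 tick 0 v(0, 1): B3/F4 TT untreated
  -> R7 @ bar 4 tick 0 v(1,): B3->F4 leap 6st
  -> R2 @ bar 5 tick 0 v(1, 2): F4/D5 M6 -> D4/A4 P5 similar
  -> R7 @ bar 5 tick 0 v(0,): B3->F3 leap 6st
  -> R1 @ bar 6 tick 0 v(1, 2): D4/A4 P5 -> E4/B4 P5 similar

(2, 0, R4, (0, 1))
(3, 0, R4, (0, 2))
(4, 0, R4, (0, 1))
(4, 0, R7, (1,))
(5, 0, R2, (1, 2))
(5, 0, R7, (0,))
(6, 0, R1, (1, 2))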